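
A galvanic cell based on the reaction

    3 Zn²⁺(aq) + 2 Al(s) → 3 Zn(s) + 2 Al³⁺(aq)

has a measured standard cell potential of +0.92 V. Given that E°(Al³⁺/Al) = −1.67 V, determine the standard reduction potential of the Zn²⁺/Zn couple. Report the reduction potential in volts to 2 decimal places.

−0.75 V

In the reaction as written the Zn²⁺/Zn couple is reduced (cathode) and Al³⁺/Al is oxidized (anode), so E°cell = E°(Zn²⁺/Zn) − E°(Al³⁺/Al).
E°(Zn²⁺/Zn) = E°cell + E°(anode) = +0.92 + (−1.67) = −0.75 V.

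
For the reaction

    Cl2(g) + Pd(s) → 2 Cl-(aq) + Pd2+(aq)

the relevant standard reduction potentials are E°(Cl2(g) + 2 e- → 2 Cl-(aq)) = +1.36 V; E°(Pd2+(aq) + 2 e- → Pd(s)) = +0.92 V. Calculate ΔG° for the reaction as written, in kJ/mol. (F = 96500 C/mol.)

−84.9 kJ/mol

In the reaction as written Cl2(g) is reduced, so the Cl₂/Cl⁻ couple is the cathode and Pd²⁺/Pd is the anode.
E°cell = +1.36 − (+0.92) = +0.44 V; balancing electrons gives n = 2.
ΔG° = −nFE°cell = −(2)(96500)(+0.44) J/mol = −84.9 kJ/mol.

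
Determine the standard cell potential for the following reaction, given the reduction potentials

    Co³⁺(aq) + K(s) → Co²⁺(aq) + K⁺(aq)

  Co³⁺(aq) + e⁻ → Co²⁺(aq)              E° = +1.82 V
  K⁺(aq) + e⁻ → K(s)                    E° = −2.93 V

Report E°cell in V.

+4.75 V

In the reaction as written, Co³⁺(aq) is reduced (cathode) and K⁺(aq) is produced by oxidation at the anode.
E°cell = E°(cathode) − E°(anode) = +1.82 − (−2.93) = +4.75 V.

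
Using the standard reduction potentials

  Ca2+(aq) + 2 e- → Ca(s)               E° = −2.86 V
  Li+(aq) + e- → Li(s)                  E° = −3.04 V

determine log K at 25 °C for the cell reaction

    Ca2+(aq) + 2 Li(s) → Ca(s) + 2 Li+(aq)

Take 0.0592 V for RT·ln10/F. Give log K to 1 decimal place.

log K = 6.1

The Ca²⁺/Ca couple is reduced (cathode); E°cell = −2.86 − (−3.04) = +0.18 V with n = 2.
At equilibrium E = 0, so log K = nE°cell / 0.0592 = (2)(+0.18) / 0.0592 = 6.1.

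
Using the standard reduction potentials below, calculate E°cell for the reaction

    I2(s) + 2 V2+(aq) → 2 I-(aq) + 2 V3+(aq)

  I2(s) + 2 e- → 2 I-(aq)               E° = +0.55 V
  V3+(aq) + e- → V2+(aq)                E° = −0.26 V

+0.81 V

In the reaction as written, I2(s) is reduced (cathode) and V3+(aq) is produced by oxidation at the anode.
E°cell = E°(cathode) − E°(anode) = +0.55 − (−0.26) = +0.81 V.
The positive value indicates the reaction is spontaneous as written.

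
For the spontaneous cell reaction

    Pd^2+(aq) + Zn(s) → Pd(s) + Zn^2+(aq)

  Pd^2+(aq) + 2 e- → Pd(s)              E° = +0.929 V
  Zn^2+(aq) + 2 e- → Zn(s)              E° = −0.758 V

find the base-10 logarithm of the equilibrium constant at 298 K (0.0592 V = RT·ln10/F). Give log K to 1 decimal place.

The Pd²⁺/Pd couple is reduced (cathode); E°cell = +0.929 − (−0.758) = +1.687 V with n = 2.
At equilibrium E = 0, so log K = nE°cell / 0.0592 = (2)(+1.687) / 0.0592 = 57.0.

log K = 57.0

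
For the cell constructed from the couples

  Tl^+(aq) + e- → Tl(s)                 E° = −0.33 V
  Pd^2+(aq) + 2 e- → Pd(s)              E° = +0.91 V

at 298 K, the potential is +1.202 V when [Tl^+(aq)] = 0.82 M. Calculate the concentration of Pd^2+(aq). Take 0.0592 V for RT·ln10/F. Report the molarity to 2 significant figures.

0.035 M

Pd²⁺/Pd is the cathode (higher E°); E°cell = +0.91 − (−0.33) = +1.24 V with n = 2.
Since E = E° − (0.0592/n)·log Q, log Q = n(E° − E)/0.0592 = 1.284.
For Pd^2+(aq) + 2 Tl(s) → Pd(s) + 2 Tl^+(aq), the reaction quotient is Q = [Tl^+(aq)]^2 / [Pd^2+(aq)].
Solving for the unknown gives log [Pd^2+(aq)] = −1.456, so [Pd^2+(aq)] ≈ 0.035 M.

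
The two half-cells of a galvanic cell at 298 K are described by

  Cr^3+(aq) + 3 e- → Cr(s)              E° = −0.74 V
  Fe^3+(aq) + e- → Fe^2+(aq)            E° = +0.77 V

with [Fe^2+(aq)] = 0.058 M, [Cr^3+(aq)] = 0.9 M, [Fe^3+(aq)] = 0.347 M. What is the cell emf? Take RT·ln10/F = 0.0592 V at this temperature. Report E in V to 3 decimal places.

+1.557 V

Fe³⁺/Fe²⁺ is reduced (cathode, E° = +0.77 V) and Cr³⁺/Cr is oxidized (anode).
E°cell = +0.77 − (−0.74) = +1.51 V, with n = 3 electrons transferred.
For the overall reaction 3 Fe^3+(aq) + Cr(s) → 3 Fe^2+(aq) + Cr^3+(aq), Q = ([Fe^2+(aq)]^3·[Cr^3+(aq)]) / [Fe^3+(aq)]^3 = 0.0042, giving log Q = −2.376.
E = E° − (0.0592/n)·log Q = +1.51 − (0.0592/3)(−2.376) = +1.557 V.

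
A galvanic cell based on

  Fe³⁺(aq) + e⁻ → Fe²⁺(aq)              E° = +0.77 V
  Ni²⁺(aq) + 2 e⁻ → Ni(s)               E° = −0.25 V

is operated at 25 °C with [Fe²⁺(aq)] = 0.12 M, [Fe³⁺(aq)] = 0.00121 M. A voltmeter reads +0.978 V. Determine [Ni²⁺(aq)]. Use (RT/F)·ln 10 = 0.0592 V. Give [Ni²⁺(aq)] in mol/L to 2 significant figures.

0.0027 M

Fe³⁺/Fe²⁺ is the cathode (higher E°); E°cell = +0.77 − (−0.25) = +1.02 V with n = 2.
From the Nernst equation, log Q = n(E° − E)/0.0592 = 2·(+1.02 − (+0.978))/0.0592 = 1.419.
The balanced reaction is 2 Fe³⁺(aq) + Ni(s) → 2 Fe²⁺(aq) + Ni²⁺(aq), so Q = ([Fe²⁺(aq)]^2·[Ni²⁺(aq)]) / [Fe³⁺(aq)]^2.
Isolating [Ni²⁺(aq)] in Q = 10^{1.419} yields log [Ni²⁺(aq)] = −2.574, i.e. 0.0027 M.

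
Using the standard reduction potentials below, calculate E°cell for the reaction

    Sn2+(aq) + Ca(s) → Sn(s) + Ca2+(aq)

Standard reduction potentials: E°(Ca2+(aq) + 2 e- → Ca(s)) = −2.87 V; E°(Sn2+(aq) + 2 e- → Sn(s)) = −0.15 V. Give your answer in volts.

Sn2+(aq) gains electrons, so the Sn²⁺/Sn couple is the cathode; the Ca²⁺/Ca couple is the anode.
E°cell = E°(cathode) − E°(anode) = −0.15 − (−2.87) = +2.72 V.

+2.72 V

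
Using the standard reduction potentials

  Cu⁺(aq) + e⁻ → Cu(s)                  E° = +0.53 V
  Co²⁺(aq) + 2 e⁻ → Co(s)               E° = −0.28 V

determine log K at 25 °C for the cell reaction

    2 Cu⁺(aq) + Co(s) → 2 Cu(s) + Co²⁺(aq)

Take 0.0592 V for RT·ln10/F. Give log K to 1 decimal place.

The Cu⁺/Cu couple is reduced (cathode); E°cell = +0.53 − (−0.28) = +0.81 V with n = 2.
At equilibrium E = 0, so log K = nE°cell / 0.0592 = (2)(+0.81) / 0.0592 = 27.4.

log K = 27.4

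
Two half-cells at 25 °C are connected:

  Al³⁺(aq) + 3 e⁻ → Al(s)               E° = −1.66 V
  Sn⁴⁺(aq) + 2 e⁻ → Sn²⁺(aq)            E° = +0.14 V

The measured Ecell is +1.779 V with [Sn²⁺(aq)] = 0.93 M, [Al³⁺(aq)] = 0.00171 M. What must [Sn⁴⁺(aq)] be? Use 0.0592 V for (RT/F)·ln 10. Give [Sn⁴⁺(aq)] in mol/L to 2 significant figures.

0.0026 M

Sn⁴⁺/Sn²⁺ is the cathode (higher E°); E°cell = +0.14 − (−1.66) = +1.80 V with n = 6.
Rearranging E = E° − (0.0592/n)·log Q gives log Q = 6(+1.80 − (+1.779))/0.0592 = 2.128.
For 3 Sn⁴⁺(aq) + 2 Al(s) → 3 Sn²⁺(aq) + 2 Al³⁺(aq), the reaction quotient is Q = ([Sn²⁺(aq)]^3·[Al³⁺(aq)]^2) / [Sn⁴⁺(aq)]^3.
Substituting the known concentrations and solving, log [Sn⁴⁺(aq)] = −2.586 and [Sn⁴⁺(aq)] = 0.0026 M.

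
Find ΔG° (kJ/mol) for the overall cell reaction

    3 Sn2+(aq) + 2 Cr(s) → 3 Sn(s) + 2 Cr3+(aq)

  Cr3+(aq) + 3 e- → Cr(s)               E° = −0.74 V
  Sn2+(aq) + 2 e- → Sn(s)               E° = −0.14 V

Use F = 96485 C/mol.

In the reaction as written Sn2+(aq) is reduced, so the Sn²⁺/Sn couple is the cathode and Cr³⁺/Cr is the anode.
E°cell = −0.14 − (−0.74) = +0.60 V; balancing electrons gives n = 6.
ΔG° = −nFE°cell = −(6)(96485)(+0.60) J/mol = −347 kJ/mol.

−347 kJ/mol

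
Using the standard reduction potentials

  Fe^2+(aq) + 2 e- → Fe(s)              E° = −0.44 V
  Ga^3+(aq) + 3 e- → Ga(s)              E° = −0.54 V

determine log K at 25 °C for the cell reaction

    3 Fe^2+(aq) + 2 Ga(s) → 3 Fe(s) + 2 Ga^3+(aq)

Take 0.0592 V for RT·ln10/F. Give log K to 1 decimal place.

The Fe²⁺/Fe couple is reduced (cathode); E°cell = −0.44 − (−0.54) = +0.10 V with n = 6.
At equilibrium E = 0, so log K = nE°cell / 0.0592 = (6)(+0.10) / 0.0592 = 10.1.

log K = 10.1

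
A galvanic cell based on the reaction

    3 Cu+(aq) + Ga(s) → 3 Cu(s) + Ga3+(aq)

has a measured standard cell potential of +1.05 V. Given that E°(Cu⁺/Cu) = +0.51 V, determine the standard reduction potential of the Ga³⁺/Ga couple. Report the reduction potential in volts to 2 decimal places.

−0.54 V

In the reaction as written the Cu⁺/Cu couple is reduced (cathode) and Ga³⁺/Ga is oxidized (anode), so E°cell = E°(Cu⁺/Cu) − E°(Ga³⁺/Ga).
E°(Ga³⁺/Ga) = E°(cathode) − E°cell = +0.51 − (+1.05) = −0.54 V.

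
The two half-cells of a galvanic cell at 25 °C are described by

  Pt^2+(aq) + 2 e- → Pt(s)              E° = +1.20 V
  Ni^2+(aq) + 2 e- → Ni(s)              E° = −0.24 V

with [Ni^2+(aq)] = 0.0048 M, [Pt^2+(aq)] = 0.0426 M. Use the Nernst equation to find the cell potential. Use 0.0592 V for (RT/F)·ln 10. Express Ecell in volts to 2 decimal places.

The Pt²⁺/Pt couple has the more positive E°, so it is the cathode; Ni²⁺/Ni is the anode.
The standard potential is +1.20 − (−0.24) = +1.44 V and the balanced reaction transfers n = 2 electrons.
For the overall reaction Pt^2+(aq) + Ni(s) → Pt(s) + Ni^2+(aq), Q = [Ni^2+(aq)] / [Pt^2+(aq)] = 0.113, giving log Q = −0.948.
By the Nernst equation, E = +1.44 − (0.0592/2)·(−0.948) = +1.47 V.

+1.47 V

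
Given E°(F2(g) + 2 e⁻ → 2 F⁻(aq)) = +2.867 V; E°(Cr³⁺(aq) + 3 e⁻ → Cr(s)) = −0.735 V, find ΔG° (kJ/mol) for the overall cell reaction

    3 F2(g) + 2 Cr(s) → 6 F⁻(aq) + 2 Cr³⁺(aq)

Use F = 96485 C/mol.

−2085 kJ/mol

In the reaction as written F2(g) is reduced, so the F₂/F⁻ couple is the cathode and Cr³⁺/Cr is the anode.
E°cell = +2.867 − (−0.735) = +3.602 V; balancing electrons gives n = 6.
ΔG° = −nFE°cell = −(6)(96485)(+3.602) J/mol = −2085 kJ/mol.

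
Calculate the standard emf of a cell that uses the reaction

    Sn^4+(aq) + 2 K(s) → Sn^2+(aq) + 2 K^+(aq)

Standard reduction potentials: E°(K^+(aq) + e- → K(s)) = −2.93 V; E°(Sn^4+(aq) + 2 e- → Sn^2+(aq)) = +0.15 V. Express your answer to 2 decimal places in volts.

+3.08 V

Sn^4+(aq) gains electrons, so the Sn⁴⁺/Sn²⁺ couple is the cathode; the K⁺/K couple is the anode.
E°cell = E°(cathode) − E°(anode) = +0.15 − (−2.93) = +3.08 V.
The positive value indicates the reaction is spontaneous as written.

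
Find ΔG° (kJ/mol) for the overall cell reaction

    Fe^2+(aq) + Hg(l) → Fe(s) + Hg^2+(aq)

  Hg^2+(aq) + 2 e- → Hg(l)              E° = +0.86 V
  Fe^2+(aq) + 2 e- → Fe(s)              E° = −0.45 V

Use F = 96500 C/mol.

In the reaction as written Fe^2+(aq) is reduced, so the Fe²⁺/Fe couple is the cathode and Hg²⁺/Hg is the anode.
E°cell = −0.45 − (+0.86) = −1.31 V; balancing electrons gives n = 2.
ΔG° = −nFE°cell = −(2)(96500)(−1.31) J/mol = +253 kJ/mol.

+253 kJ/mol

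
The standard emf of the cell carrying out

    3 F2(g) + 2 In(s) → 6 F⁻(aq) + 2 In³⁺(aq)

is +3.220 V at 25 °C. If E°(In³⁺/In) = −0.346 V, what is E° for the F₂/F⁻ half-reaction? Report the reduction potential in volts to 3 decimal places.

+2.874 V

In the reaction as written the F₂/F⁻ couple is reduced (cathode) and In³⁺/In is oxidized (anode), so E°cell = E°(F₂/F⁻) − E°(In³⁺/In).
E°(F₂/F⁻) = E°cell + E°(anode) = +3.220 + (−0.346) = +2.874 V.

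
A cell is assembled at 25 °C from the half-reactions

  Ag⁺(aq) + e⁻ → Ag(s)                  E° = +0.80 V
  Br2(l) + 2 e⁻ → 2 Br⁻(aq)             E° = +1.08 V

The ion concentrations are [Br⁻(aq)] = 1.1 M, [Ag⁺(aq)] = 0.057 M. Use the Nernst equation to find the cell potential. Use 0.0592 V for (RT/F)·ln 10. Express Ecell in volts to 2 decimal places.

Br₂/Br⁻ is reduced (cathode, E° = +1.08 V) and Ag⁺/Ag is oxidized (anode).
E°cell = +1.08 − (+0.80) = +0.28 V, with n = 2 electrons transferred.
The balanced reaction is Br2(l) + 2 Ag(s) → 2 Br⁻(aq) + 2 Ag⁺(aq), so Q = [Br⁻(aq)]^2·[Ag⁺(aq)]^2 = 0.00393 and log Q = −2.405.
E = E° − (0.0592/n)·log Q = +0.28 − (0.0592/2)(−2.405) = +0.35 V.

+0.35 V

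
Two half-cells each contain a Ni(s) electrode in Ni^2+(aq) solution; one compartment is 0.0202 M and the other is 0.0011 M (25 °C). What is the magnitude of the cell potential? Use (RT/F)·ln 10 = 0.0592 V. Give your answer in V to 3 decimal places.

0.037 V

For a concentration cell E°cell = 0, since both electrodes use the same couple.
The compartment with the higher Ni^2+(aq) concentration (0.0202 M) acts as the cathode; ions are reduced there and produced at the dilute (0.0011 M) anode.
With n = 2, Ecell = −(0.0592/2)·log([dilute]/[conc]) = −(0.0592/2)·log(0.0011/0.0202) = +0.037 V.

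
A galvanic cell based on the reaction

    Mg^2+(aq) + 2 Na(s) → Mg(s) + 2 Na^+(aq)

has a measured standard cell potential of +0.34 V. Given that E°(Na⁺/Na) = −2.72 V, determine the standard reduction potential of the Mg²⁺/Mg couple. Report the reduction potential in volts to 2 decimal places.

−2.38 V

In the reaction as written the Mg²⁺/Mg couple is reduced (cathode) and Na⁺/Na is oxidized (anode), so E°cell = E°(Mg²⁺/Mg) − E°(Na⁺/Na).
E°(Mg²⁺/Mg) = E°cell + E°(anode) = +0.34 + (−2.72) = −2.38 V.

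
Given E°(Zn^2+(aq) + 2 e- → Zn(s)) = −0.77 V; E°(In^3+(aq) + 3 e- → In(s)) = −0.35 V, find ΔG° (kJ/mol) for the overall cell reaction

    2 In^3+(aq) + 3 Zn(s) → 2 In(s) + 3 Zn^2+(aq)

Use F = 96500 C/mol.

−243 kJ/mol

In the reaction as written In^3+(aq) is reduced, so the In³⁺/In couple is the cathode and Zn²⁺/Zn is the anode.
E°cell = −0.35 − (−0.77) = +0.42 V; balancing electrons gives n = 6.
ΔG° = −nFE°cell = −(6)(96500)(+0.42) J/mol = −243 kJ/mol.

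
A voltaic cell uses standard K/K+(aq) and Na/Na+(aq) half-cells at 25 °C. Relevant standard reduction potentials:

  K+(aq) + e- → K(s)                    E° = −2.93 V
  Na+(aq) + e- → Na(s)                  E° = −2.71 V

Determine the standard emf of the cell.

+0.22 V

The Na⁺/Na couple has the higher E°, so Na ion is reduced (cathode) and K is oxidized (anode).
E°cell = E°(cathode) − E°(anode) = −2.71 − (−2.93) = +0.22 V.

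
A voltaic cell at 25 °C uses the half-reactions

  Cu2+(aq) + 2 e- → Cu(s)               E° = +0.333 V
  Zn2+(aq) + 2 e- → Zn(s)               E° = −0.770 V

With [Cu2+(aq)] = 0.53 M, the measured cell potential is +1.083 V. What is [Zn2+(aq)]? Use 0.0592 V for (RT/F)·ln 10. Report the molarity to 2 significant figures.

2.5 M

With Cu²⁺/Cu at the cathode and Zn²⁺/Zn at the anode, E°cell = +0.333 − (−0.770) = +1.103 V (n = 2).
Since E = E° − (0.0592/n)·log Q, log Q = n(E° − E)/0.0592 = 0.676.
For Cu2+(aq) + Zn(s) → Cu(s) + Zn2+(aq), the reaction quotient is Q = [Zn2+(aq)] / [Cu2+(aq)].
Solving for the unknown gives log [Zn2+(aq)] = 0.400, so [Zn2+(aq)] ≈ 2.5 M.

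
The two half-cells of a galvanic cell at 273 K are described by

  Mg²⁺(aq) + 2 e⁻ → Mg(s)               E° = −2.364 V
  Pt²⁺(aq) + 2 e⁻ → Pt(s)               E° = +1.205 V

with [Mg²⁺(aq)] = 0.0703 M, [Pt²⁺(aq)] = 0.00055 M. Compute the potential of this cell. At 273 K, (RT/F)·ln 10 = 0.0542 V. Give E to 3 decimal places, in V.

+3.512 V

The Pt²⁺/Pt couple has the more positive E°, so it is the cathode; Mg²⁺/Mg is the anode.
E°cell = E°cat − E°an = +1.205 − (−2.364) = +3.569 V; n = 2.
The balanced reaction is Pt²⁺(aq) + Mg(s) → Pt(s) + Mg²⁺(aq), so Q = [Mg²⁺(aq)] / [Pt²⁺(aq)] = 128 and log Q = 2.107.
By the Nernst equation, E = +3.569 − (0.0542/2)·(2.107) = +3.512 V.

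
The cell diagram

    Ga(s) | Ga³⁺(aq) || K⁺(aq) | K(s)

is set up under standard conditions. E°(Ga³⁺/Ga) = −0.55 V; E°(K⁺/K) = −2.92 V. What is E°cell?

By convention the left-hand electrode in cell notation is the anode (oxidation) and the right-hand electrode is the cathode (reduction).
E°cell = E°(right) − E°(left) = −2.92 − (−0.55) = −2.37 V.
The negative sign shows that, as written, the cell would require an external voltage to drive the reaction.

−2.37 V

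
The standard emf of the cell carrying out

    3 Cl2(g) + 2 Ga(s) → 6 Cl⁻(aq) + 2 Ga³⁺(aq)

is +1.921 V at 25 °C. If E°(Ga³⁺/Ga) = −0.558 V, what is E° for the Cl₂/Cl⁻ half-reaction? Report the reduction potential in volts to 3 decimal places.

In the reaction as written the Cl₂/Cl⁻ couple is reduced (cathode) and Ga³⁺/Ga is oxidized (anode), so E°cell = E°(Cl₂/Cl⁻) − E°(Ga³⁺/Ga).
E°(Cl₂/Cl⁻) = E°cell + E°(anode) = +1.921 + (−0.558) = +1.363 V.

+1.363 V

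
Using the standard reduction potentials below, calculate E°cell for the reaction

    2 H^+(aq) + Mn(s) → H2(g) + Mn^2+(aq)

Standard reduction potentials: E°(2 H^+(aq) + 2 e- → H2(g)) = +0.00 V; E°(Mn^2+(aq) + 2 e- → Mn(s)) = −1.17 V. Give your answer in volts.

In the reaction as written, H^+(aq) is reduced (cathode) and Mn^2+(aq) is produced by oxidation at the anode.
E°cell = E°(cathode) − E°(anode) = +0.00 − (−1.17) = +1.17 V.
The positive value indicates the reaction is spontaneous as written.

+1.17 V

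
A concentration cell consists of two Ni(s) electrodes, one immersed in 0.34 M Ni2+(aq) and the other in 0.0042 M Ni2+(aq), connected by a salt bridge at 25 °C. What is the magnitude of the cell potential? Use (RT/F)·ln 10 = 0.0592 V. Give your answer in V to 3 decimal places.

For a concentration cell E°cell = 0, since both electrodes use the same couple.
The compartment with the higher Ni2+(aq) concentration (0.34 M) acts as the cathode; ions are reduced there and produced at the dilute (0.0042 M) anode.
With n = 2, Ecell = −(0.0592/2)·log([dilute]/[conc]) = −(0.0592/2)·log(0.0042/0.34) = +0.056 V.

0.056 V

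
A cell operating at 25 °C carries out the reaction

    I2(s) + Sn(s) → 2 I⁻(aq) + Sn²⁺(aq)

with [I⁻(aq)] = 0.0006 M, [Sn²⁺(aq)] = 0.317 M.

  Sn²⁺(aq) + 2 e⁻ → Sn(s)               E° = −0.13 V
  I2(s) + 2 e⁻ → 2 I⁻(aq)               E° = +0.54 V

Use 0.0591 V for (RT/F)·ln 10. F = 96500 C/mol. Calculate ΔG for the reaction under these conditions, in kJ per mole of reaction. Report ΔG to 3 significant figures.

−169 kJ/mol

E°cell = +0.54 − (−0.13) = +0.67 V; the balanced reaction transfers n = 2 electrons.
Q = [I⁻(aq)]^2·[Sn²⁺(aq)] = 1.14×10^−7, so log Q = −6.943 and E = +0.67 − (0.0591/2)(−6.943) = +0.8752 V.
ΔG = −nFE = −(2)(96500)(+0.8752) J/mol = −169 kJ/mol.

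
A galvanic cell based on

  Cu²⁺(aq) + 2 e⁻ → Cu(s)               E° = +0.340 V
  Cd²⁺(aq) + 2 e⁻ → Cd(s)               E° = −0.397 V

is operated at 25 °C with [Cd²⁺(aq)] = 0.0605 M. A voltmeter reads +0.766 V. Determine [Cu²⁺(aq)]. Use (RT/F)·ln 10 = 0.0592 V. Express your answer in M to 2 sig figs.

Cu²⁺/Cu is the cathode (higher E°); E°cell = +0.340 − (−0.397) = +0.737 V with n = 2.
Rearranging E = E° − (0.0592/n)·log Q gives log Q = 2(+0.737 − (+0.766))/0.0592 = −0.980.
The balanced reaction is Cu²⁺(aq) + Cd(s) → Cu(s) + Cd²⁺(aq), so Q = [Cd²⁺(aq)] / [Cu²⁺(aq)].
Solving for the unknown gives log [Cu²⁺(aq)] = −0.238, so [Cu²⁺(aq)] ≈ 0.58 M.

0.58 M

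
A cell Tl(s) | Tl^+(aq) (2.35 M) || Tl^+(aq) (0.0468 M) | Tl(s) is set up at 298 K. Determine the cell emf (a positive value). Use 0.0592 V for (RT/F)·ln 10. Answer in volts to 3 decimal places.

For a concentration cell E°cell = 0, since both electrodes use the same couple.
The compartment with the higher Tl^+(aq) concentration (2.35 M) acts as the cathode; ions are reduced there and produced at the dilute (0.0468 M) anode.
With n = 1, Ecell = −(0.0592/1)·log([dilute]/[conc]) = −(0.0592/1)·log(0.0468/2.35) = +0.101 V.

0.101 V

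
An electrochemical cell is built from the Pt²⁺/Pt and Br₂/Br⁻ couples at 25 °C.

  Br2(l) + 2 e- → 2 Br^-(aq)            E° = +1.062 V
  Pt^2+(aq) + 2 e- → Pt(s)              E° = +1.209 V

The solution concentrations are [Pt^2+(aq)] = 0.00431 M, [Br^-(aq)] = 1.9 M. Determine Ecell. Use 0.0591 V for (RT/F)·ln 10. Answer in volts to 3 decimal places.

+0.094 V

Pt²⁺/Pt is reduced (cathode, E° = +1.209 V) and Br₂/Br⁻ is oxidized (anode).
E°cell = +1.209 − (+1.062) = +0.147 V, with n = 2 electrons transferred.
The balanced reaction is Pt^2+(aq) + 2 Br^-(aq) → Pt(s) + Br2(l), so Q = 1 / ([Pt^2+(aq)]·[Br^-(aq)]^2) = 64.3 and log Q = 1.808.
By the Nernst equation, E = +0.147 − (0.0591/2)·(1.808) = +0.094 V.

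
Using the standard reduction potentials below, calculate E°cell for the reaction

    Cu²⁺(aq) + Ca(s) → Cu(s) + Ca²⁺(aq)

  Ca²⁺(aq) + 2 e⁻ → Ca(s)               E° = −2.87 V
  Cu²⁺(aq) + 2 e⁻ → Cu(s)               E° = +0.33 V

+3.20 V

Cu²⁺(aq) gains electrons, so the Cu²⁺/Cu couple is the cathode; the Ca²⁺/Ca couple is the anode.
E°cell = E°(cathode) − E°(anode) = +0.33 − (−2.87) = +3.20 V.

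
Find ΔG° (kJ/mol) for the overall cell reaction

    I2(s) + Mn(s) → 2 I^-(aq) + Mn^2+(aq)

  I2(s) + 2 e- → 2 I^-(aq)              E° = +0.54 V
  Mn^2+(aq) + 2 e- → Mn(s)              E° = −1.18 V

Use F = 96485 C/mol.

−332 kJ/mol

In the reaction as written I2(s) is reduced, so the I₂/I⁻ couple is the cathode and Mn²⁺/Mn is the anode.
E°cell = +0.54 − (−1.18) = +1.72 V; balancing electrons gives n = 2.
ΔG° = −nFE°cell = −(2)(96485)(+1.72) J/mol = −332 kJ/mol.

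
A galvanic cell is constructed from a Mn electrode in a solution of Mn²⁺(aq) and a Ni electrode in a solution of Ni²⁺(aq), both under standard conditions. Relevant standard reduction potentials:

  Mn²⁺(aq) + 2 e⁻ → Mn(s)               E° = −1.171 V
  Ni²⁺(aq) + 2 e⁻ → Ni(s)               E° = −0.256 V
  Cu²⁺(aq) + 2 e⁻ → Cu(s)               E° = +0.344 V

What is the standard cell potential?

+0.915 V

The Ni²⁺/Ni couple has the higher E°, so Ni ion is reduced (cathode) and Mn is oxidized (anode).
E°cell = E°(cathode) − E°(anode) = −0.256 − (−1.171) = +0.915 V.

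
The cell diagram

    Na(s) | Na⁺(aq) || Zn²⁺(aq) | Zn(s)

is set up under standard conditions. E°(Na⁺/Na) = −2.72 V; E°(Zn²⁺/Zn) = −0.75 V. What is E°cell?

By convention the left-hand electrode in cell notation is the anode (oxidation) and the right-hand electrode is the cathode (reduction).
E°cell = E°(right) − E°(left) = −0.75 − (−2.72) = +1.97 V.

+1.97 V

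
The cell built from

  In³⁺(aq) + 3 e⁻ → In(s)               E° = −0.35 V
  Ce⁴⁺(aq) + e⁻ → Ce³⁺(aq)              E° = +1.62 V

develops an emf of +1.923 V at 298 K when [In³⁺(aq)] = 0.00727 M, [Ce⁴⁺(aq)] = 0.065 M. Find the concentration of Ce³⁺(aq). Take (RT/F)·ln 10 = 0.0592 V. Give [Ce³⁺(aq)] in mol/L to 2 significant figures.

With Ce⁴⁺/Ce³⁺ at the cathode and In³⁺/In at the anode, E°cell = +1.62 − (−0.35) = +1.97 V (n = 3).
Since E = E° − (0.0592/n)·log Q, log Q = n(E° − E)/0.0592 = 2.382.
For 3 Ce⁴⁺(aq) + In(s) → 3 Ce³⁺(aq) + In³⁺(aq), the reaction quotient is Q = ([Ce³⁺(aq)]^3·[In³⁺(aq)]) / [Ce⁴⁺(aq)]^3.
Solving for the unknown gives log [Ce³⁺(aq)] = 0.320, so [Ce³⁺(aq)] ≈ 2.1 M.

2.1 M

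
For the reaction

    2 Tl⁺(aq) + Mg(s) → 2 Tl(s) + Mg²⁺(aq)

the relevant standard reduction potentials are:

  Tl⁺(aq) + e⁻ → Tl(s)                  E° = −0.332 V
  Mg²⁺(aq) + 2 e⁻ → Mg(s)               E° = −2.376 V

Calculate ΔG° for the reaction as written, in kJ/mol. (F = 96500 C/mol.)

−394 kJ/mol

In the reaction as written Tl⁺(aq) is reduced, so the Tl⁺/Tl couple is the cathode and Mg²⁺/Mg is the anode.
E°cell = −0.332 − (−2.376) = +2.044 V; balancing electrons gives n = 2.
ΔG° = −nFE°cell = −(2)(96500)(+2.044) J/mol = −394 kJ/mol.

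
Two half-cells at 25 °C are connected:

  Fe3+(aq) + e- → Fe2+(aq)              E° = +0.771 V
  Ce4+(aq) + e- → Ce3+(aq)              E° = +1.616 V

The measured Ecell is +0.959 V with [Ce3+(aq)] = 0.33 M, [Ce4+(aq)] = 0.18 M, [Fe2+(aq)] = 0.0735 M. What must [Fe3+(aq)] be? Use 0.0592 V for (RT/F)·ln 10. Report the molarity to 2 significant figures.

0.00048 M

Ce⁴⁺/Ce³⁺ is the cathode (higher E°); E°cell = +1.616 − (+0.771) = +0.845 V with n = 1.
Rearranging E = E° − (0.0592/n)·log Q gives log Q = 1(+0.845 − (+0.959))/0.0592 = −1.926.
For Ce4+(aq) + Fe2+(aq) → Ce3+(aq) + Fe3+(aq), the reaction quotient is Q = ([Ce3+(aq)]·[Fe3+(aq)]) / ([Ce4+(aq)]·[Fe2+(aq)]).
Isolating [Fe3+(aq)] in Q = 10^{−1.926} yields log [Fe3+(aq)] = −3.323, i.e. 0.00048 M.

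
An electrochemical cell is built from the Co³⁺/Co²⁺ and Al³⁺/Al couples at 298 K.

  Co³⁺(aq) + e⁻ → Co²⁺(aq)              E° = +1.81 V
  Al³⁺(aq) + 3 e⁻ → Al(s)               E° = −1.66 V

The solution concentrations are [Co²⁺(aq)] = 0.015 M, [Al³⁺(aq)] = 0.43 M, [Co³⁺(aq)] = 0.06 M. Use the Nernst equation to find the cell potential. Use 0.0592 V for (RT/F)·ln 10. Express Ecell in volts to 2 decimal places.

Co³⁺/Co²⁺ is reduced (cathode, E° = +1.81 V) and Al³⁺/Al is oxidized (anode).
E°cell = E°cat − E°an = +1.81 − (−1.66) = +3.47 V; n = 3.
For the overall reaction 3 Co³⁺(aq) + Al(s) → 3 Co²⁺(aq) + Al³⁺(aq), Q = ([Co²⁺(aq)]^3·[Al³⁺(aq)]) / [Co³⁺(aq)]^3 = 0.00672, giving log Q = −2.173.
Applying E = E° − (RT ln10/nF)·log Q gives +3.47 − (0.0592/3)(−2.173) = +3.51 V.

+3.51 V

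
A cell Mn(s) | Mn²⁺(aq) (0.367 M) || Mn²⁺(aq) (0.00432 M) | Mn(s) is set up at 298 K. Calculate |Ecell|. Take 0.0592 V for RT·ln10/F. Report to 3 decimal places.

For a concentration cell E°cell = 0, since both electrodes use the same couple.
The compartment with the higher Mn²⁺(aq) concentration (0.367 M) acts as the cathode; ions are reduced there and produced at the dilute (0.00432 M) anode.
With n = 2, Ecell = −(0.0592/2)·log([dilute]/[conc]) = −(0.0592/2)·log(0.00432/0.367) = +0.057 V.

0.057 V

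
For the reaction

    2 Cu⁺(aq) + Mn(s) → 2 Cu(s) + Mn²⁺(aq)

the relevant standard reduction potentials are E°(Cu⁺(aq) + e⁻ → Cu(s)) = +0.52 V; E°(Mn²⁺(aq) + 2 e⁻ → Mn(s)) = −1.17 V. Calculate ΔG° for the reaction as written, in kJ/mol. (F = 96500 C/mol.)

−326 kJ/mol

In the reaction as written Cu⁺(aq) is reduced, so the Cu⁺/Cu couple is the cathode and Mn²⁺/Mn is the anode.
E°cell = +0.52 − (−1.17) = +1.69 V; balancing electrons gives n = 2.
ΔG° = −nFE°cell = −(2)(96500)(+1.69) J/mol = −326 kJ/mol.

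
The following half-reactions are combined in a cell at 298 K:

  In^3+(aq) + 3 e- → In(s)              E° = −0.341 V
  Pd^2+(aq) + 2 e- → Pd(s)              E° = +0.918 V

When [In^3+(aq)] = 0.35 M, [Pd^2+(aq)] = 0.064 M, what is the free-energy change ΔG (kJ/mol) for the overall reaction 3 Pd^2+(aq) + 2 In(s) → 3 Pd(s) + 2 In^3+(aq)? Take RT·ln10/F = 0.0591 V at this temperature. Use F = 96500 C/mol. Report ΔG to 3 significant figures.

−714 kJ/mol

The standard cell potential is +0.918 − (−0.341) = +1.259 V, with n = 6 electrons in the balanced equation.
Q = [In^3+(aq)]^2 / [Pd^2+(aq)]^3 = 467, so log Q = 2.670 and E = +1.259 − (0.0591/6)(2.670) = +1.2327 V.
ΔG = −nFE = −(6)(96500)(+1.2327) J/mol = −714 kJ/mol.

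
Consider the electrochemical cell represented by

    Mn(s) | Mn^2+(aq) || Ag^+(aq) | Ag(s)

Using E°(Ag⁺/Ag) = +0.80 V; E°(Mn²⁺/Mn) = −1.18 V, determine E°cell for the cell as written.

+1.98 V

By convention the left-hand electrode in cell notation is the anode (oxidation) and the right-hand electrode is the cathode (reduction).
E°cell = E°(right) − E°(left) = +0.80 − (−1.18) = +1.98 V.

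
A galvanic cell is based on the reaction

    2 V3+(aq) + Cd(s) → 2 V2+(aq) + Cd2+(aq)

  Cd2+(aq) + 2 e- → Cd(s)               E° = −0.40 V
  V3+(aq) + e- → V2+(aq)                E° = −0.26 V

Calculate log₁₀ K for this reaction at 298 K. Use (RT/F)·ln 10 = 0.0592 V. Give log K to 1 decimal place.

log K = 4.7

The V³⁺/V²⁺ couple is reduced (cathode); E°cell = −0.26 − (−0.40) = +0.14 V with n = 2.
At equilibrium E = 0, so log K = nE°cell / 0.0592 = (2)(+0.14) / 0.0592 = 4.7.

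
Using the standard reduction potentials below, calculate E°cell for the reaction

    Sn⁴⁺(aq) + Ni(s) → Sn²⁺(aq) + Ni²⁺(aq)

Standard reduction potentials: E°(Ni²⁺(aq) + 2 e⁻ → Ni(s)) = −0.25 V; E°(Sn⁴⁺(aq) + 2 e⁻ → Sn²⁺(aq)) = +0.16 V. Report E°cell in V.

Sn⁴⁺(aq) gains electrons, so the Sn⁴⁺/Sn²⁺ couple is the cathode; the Ni²⁺/Ni couple is the anode.
E°cell = E°(cathode) − E°(anode) = +0.16 − (−0.25) = +0.41 V.

+0.41 V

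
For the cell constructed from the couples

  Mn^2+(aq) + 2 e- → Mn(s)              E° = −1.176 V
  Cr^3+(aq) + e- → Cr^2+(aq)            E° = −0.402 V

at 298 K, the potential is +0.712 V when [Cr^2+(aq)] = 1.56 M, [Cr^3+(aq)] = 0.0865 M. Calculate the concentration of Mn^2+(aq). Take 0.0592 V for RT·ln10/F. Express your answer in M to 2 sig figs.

0.38 M

The Cr³⁺/Cr²⁺ couple has the larger reduction potential, so it is the cathode: E°cell = −0.402 − (−1.176) = +0.774 V and n = 2.
Rearranging E = E° − (0.0592/n)·log Q gives log Q = 2(+0.774 − (+0.712))/0.0592 = 2.095.
Balancing electrons gives 2 Cr^3+(aq) + Mn(s) → 2 Cr^2+(aq) + Mn^2+(aq); thus Q = ([Cr^2+(aq)]^2·[Mn^2+(aq)]) / [Cr^3+(aq)]^2.
Isolating [Mn^2+(aq)] in Q = 10^{2.095} yields log [Mn^2+(aq)] = −0.417, i.e. 0.38 M.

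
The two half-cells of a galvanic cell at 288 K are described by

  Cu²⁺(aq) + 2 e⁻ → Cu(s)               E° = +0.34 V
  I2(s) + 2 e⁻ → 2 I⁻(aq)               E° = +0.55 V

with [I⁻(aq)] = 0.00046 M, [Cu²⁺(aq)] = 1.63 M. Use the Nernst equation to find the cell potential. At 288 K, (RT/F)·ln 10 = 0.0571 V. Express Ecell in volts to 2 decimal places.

Since E°(I₂/I⁻) > E°(Cu²⁺/Cu), I₂/I⁻ serves as the cathode.
E°cell = E°cat − E°an = +0.55 − (+0.34) = +0.21 V; n = 2.
The balanced reaction is I2(s) + Cu(s) → 2 I⁻(aq) + Cu²⁺(aq), so Q = [I⁻(aq)]^2·[Cu²⁺(aq)] = 3.45×10^−7 and log Q = −6.462.
By the Nernst equation, E = +0.21 − (0.0571/2)·(−6.462) = +0.39 V.

+0.39 V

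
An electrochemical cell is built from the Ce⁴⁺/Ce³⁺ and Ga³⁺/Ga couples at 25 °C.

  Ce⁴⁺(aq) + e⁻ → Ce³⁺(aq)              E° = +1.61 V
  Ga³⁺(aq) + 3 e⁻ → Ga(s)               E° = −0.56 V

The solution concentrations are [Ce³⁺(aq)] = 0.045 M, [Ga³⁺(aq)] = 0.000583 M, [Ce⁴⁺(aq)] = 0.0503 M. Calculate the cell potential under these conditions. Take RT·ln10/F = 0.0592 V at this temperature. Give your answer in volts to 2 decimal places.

Since E°(Ce⁴⁺/Ce³⁺) > E°(Ga³⁺/Ga), Ce⁴⁺/Ce³⁺ serves as the cathode.
E°cell = +1.61 − (−0.56) = +2.17 V, with n = 3 electrons transferred.
For the overall reaction 3 Ce⁴⁺(aq) + Ga(s) → 3 Ce³⁺(aq) + Ga³⁺(aq), Q = ([Ce³⁺(aq)]^3·[Ga³⁺(aq)]) / [Ce⁴⁺(aq)]^3 = 0.000417, giving log Q = −3.379.
By the Nernst equation, E = +2.17 − (0.0592/3)·(−3.379) = +2.24 V.

+2.24 V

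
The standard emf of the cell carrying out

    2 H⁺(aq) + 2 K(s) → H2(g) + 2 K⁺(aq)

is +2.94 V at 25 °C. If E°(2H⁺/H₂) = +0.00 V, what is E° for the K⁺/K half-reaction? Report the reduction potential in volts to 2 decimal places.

−2.94 V

In the reaction as written the 2H⁺/H₂ couple is reduced (cathode) and K⁺/K is oxidized (anode), so E°cell = E°(2H⁺/H₂) − E°(K⁺/K).
E°(K⁺/K) = E°(cathode) − E°cell = +0.00 − (+2.94) = −2.94 V.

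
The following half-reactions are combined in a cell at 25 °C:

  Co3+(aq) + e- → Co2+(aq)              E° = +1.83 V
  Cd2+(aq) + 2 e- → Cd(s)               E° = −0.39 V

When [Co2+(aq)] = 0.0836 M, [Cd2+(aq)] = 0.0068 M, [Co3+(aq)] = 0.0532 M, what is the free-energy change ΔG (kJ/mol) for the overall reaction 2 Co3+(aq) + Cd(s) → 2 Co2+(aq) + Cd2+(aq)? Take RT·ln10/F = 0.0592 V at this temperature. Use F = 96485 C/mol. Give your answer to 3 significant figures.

−439 kJ/mol

E°cell = +1.83 − (−0.39) = +2.22 V; the balanced reaction transfers n = 2 electrons.
Q = ([Co2+(aq)]^2·[Cd2+(aq)]) / [Co3+(aq)]^2 = 0.0168, so log Q = −1.775 and E = +2.22 − (0.0592/2)(−1.775) = +2.2725 V.
Then ΔG = −nFE = −2 × 96485 × +2.2725 J/mol = −439 kJ/mol.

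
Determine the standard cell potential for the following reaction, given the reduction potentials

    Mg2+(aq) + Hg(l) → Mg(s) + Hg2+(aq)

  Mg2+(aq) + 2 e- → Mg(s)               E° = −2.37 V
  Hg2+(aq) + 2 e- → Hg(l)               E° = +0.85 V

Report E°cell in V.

−3.22 V

In the reaction as written, Mg2+(aq) is reduced (cathode) and Hg2+(aq) is produced by oxidation at the anode.
E°cell = E°(cathode) − E°(anode) = −2.37 − (+0.85) = −3.22 V.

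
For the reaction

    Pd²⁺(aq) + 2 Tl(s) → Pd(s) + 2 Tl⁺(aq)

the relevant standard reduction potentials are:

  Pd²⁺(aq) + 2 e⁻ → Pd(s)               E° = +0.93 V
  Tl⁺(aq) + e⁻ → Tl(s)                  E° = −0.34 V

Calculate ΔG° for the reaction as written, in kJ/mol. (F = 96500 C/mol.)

In the reaction as written Pd²⁺(aq) is reduced, so the Pd²⁺/Pd couple is the cathode and Tl⁺/Tl is the anode.
E°cell = +0.93 − (−0.34) = +1.27 V; balancing electrons gives n = 2.
ΔG° = −nFE°cell = −(2)(96500)(+1.27) J/mol = −245 kJ/mol.

−245 kJ/mol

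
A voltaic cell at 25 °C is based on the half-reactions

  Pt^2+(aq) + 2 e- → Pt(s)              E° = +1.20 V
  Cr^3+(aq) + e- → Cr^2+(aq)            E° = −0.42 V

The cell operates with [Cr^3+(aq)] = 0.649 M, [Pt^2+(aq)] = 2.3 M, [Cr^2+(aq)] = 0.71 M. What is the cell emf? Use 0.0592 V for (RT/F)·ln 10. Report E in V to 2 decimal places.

The Pt²⁺/Pt couple has the more positive E°, so it is the cathode; Cr³⁺/Cr²⁺ is the anode.
E°cell = +1.20 − (−0.42) = +1.62 V, with n = 2 electrons transferred.
Balancing gives Pt^2+(aq) + 2 Cr^2+(aq) → Pt(s) + 2 Cr^3+(aq); hence Q = [Cr^3+(aq)]^2 / ([Pt^2+(aq)]·[Cr^2+(aq)]^2) = 0.363 (log Q = −0.440).
Applying E = E° − (RT ln10/nF)·log Q gives +1.62 − (0.0592/2)(−0.440) = +1.63 V.

+1.63 V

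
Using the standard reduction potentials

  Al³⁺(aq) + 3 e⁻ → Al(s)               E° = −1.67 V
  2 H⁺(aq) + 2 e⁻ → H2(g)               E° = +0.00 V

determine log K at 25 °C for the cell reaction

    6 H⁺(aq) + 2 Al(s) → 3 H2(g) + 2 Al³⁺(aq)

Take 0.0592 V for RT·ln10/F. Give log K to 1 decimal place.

The 2H⁺/H₂ couple is reduced (cathode); E°cell = +0.00 − (−1.67) = +1.67 V with n = 6.
At equilibrium E = 0, so log K = nE°cell / 0.0592 = (6)(+1.67) / 0.0592 = 169.3.

log K = 169.3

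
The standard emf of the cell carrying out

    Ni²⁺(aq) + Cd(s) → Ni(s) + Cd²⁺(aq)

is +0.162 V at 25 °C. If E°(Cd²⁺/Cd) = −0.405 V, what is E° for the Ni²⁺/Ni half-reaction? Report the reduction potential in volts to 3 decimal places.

−0.243 V

In the reaction as written the Ni²⁺/Ni couple is reduced (cathode) and Cd²⁺/Cd is oxidized (anode), so E°cell = E°(Ni²⁺/Ni) − E°(Cd²⁺/Cd).
E°(Ni²⁺/Ni) = E°cell + E°(anode) = +0.162 + (−0.405) = −0.243 V.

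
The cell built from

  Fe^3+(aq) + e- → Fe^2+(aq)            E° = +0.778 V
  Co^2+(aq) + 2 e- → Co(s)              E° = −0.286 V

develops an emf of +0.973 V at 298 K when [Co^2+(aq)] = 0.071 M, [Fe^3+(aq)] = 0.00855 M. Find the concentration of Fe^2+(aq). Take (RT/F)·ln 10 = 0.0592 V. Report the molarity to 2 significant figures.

The Fe³⁺/Fe²⁺ couple has the larger reduction potential, so it is the cathode: E°cell = +0.778 − (−0.286) = +1.064 V and n = 2.
From the Nernst equation, log Q = n(E° − E)/0.0592 = 2·(+1.064 − (+0.973))/0.0592 = 3.074.
Balancing electrons gives 2 Fe^3+(aq) + Co(s) → 2 Fe^2+(aq) + Co^2+(aq); thus Q = ([Fe^2+(aq)]^2·[Co^2+(aq)]) / [Fe^3+(aq)]^2.
Isolating [Fe^2+(aq)] in Q = 10^{3.074} yields log [Fe^2+(aq)] = 0.043, i.e. 1.1 M.

1.1 M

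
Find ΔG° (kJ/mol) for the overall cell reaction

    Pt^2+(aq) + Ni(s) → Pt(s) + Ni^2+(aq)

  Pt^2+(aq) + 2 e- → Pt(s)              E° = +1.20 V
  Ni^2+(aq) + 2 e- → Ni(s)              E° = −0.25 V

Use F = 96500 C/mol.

−280 kJ/mol

In the reaction as written Pt^2+(aq) is reduced, so the Pt²⁺/Pt couple is the cathode and Ni²⁺/Ni is the anode.
E°cell = +1.20 − (−0.25) = +1.45 V; balancing electrons gives n = 2.
ΔG° = −nFE°cell = −(2)(96500)(+1.45) J/mol = −280 kJ/mol.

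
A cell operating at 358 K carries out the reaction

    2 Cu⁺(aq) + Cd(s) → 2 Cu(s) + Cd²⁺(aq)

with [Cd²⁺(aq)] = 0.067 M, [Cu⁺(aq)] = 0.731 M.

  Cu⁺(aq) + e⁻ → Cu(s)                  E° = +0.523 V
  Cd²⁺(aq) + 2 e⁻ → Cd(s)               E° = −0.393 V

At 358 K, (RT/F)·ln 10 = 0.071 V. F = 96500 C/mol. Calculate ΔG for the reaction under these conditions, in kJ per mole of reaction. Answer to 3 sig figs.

−183 kJ/mol

The standard cell potential is +0.523 − (−0.393) = +0.916 V, with n = 2 electrons in the balanced equation.
The reaction quotient is [Cd²⁺(aq)] / [Cu⁺(aq)]^2 = 0.125; by Nernst, E = +0.916 − (0.071/2)(−0.902) = +0.9480 V.
Finally ΔG = −nFE = −(2)(96500 C/mol)(+0.9480 V) = −183 kJ/mol.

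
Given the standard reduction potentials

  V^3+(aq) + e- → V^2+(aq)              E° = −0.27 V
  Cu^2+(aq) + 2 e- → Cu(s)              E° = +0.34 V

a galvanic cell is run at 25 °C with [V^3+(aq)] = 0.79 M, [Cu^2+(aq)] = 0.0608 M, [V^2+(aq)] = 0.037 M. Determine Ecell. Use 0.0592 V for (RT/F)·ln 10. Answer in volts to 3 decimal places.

+0.495 V

Cu²⁺/Cu is reduced (cathode, E° = +0.34 V) and V³⁺/V²⁺ is oxidized (anode).
E°cell = +0.34 − (−0.27) = +0.61 V, with n = 2 electrons transferred.
For the overall reaction Cu^2+(aq) + 2 V^2+(aq) → Cu(s) + 2 V^3+(aq), Q = [V^3+(aq)]^2 / ([Cu^2+(aq)]·[V^2+(aq)]^2) = 7.5×10^3, giving log Q = 3.875.
Applying E = E° − (RT ln10/nF)·log Q gives +0.61 − (0.0592/2)(3.875) = +0.495 V.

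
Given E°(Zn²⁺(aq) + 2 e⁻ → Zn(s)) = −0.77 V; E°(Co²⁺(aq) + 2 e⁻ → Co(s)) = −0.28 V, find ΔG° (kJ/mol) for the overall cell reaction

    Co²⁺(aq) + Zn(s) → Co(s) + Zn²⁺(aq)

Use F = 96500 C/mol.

In the reaction as written Co²⁺(aq) is reduced, so the Co²⁺/Co couple is the cathode and Zn²⁺/Zn is the anode.
E°cell = −0.28 − (−0.77) = +0.49 V; balancing electrons gives n = 2.
ΔG° = −nFE°cell = −(2)(96500)(+0.49) J/mol = −94.6 kJ/mol.

−94.6 kJ/mol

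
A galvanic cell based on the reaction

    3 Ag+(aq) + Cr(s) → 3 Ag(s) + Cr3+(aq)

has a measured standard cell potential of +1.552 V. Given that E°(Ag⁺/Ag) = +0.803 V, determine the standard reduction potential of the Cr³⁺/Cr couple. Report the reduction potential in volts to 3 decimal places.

−0.749 V

In the reaction as written the Ag⁺/Ag couple is reduced (cathode) and Cr³⁺/Cr is oxidized (anode), so E°cell = E°(Ag⁺/Ag) − E°(Cr³⁺/Cr).
E°(Cr³⁺/Cr) = E°(cathode) − E°cell = +0.803 − (+1.552) = −0.749 V.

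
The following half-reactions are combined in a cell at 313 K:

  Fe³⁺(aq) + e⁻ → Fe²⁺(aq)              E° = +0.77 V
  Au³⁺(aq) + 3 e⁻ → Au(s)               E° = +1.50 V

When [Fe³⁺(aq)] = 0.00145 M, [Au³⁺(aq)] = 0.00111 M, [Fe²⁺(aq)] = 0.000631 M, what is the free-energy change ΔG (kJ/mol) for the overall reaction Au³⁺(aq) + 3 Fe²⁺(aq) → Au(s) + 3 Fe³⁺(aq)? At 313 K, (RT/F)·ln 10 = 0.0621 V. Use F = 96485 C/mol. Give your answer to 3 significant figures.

The standard cell potential is +1.50 − (+0.77) = +0.73 V, with n = 3 electrons in the balanced equation.
Here Q = [Fe³⁺(aq)]^3 / ([Au³⁺(aq)]·[Fe²⁺(aq)]^3) = 1.09×10^4 (log Q = 4.039), giving E = +0.73 − (0.0621/3)·(4.039) = +0.6464 V.
Then ΔG = −nFE = −3 × 96485 × +0.6464 J/mol = −187 kJ/mol.

−187 kJ/mol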